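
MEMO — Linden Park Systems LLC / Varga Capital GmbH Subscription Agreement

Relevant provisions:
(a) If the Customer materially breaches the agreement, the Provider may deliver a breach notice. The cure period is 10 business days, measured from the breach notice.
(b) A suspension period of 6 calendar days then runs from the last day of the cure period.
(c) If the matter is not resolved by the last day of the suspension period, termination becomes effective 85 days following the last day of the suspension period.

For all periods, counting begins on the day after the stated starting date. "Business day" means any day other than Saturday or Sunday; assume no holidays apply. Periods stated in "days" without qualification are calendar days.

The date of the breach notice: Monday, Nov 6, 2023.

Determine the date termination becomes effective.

Feb 19, 2024

From Monday, Nov 6, 2023, 10 business days (Nov 7, Nov 8, Nov 9, Nov 10, Nov 13, Nov 14, Nov 15, Nov 16, Nov 17, Nov 20, skipping weekends) brings us to Monday, Nov 20, 2023, which is the last day of the cure period.
Adding 6 calendar days to Nov 20, 2023 gives Nov 26, 2023, which is the last day of the suspension period.
The date termination becomes effective: 85 calendar days after Nov 26, 2023 is Feb 19, 2024.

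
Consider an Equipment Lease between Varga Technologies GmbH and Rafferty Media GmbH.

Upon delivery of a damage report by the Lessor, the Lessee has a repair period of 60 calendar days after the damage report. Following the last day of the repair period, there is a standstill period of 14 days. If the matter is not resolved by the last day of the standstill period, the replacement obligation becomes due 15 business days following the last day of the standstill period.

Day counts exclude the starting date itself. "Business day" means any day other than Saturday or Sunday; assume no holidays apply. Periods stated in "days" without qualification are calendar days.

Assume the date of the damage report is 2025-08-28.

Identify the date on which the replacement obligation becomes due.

2025-12-01

Adding 60 calendar days to 2025-08-28 gives 2025-10-27, which is the last day of the repair period.
The last day of the standstill period: 14 calendar days after 2025-10-27 is 2025-11-10.
The date on which the replacement obligation becomes due: 15 business days after Monday, 2025-11-10, skipping weekends — Nov 11, Nov 12, Nov 13, Nov 14, …, Nov 27, Nov 28, Dec 1 — lands on Monday, 2025-12-01.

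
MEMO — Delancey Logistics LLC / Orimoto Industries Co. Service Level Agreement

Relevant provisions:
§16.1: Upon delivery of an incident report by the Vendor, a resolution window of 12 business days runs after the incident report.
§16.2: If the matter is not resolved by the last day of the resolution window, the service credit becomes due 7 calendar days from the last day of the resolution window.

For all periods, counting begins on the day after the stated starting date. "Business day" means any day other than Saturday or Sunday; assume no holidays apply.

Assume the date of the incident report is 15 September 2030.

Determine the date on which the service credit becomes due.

8 October 2030

The last day of the resolution window: 12 business days after Sunday, 15 September 2030, skipping weekends — Sep 16, Sep 17, Sep 18, Sep 19, …, Sep 27, Sep 30, Oct 1 — lands on Tuesday, 1 October 2030.
Adding 7 calendar days to 1 October 2030 gives 8 October 2030, which is the date on which the service credit becomes due.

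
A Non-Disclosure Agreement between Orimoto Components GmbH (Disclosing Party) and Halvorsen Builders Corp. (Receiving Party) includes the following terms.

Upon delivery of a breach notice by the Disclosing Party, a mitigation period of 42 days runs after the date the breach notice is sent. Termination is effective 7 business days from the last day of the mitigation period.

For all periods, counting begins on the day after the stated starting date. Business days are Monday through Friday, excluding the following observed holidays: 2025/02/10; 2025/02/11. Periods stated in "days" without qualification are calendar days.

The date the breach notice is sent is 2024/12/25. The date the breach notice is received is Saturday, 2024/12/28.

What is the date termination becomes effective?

2025/02/18

The last day of the mitigation period: 42 calendar days after 2024/12/25 is 2025/02/05.
The date termination becomes effective: 7 business days after Wednesday, 2025/02/05, skipping weekends and the listed holidays on Feb 10, Feb 11 — Feb 6, Feb 7, Feb 12, Feb 13, Feb 14, Feb 17, Feb 18 — lands on Tuesday, 2025/02/18.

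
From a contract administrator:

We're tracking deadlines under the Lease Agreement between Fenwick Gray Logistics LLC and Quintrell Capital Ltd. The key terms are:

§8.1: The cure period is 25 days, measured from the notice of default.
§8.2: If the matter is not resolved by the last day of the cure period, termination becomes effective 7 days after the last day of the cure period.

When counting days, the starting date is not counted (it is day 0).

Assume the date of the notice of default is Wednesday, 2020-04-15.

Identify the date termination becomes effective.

The last day of the cure period: 2020-04-15 + 25 days = 2020-05-10.
Adding 7 calendar days to 2020-05-10 gives 2020-05-17, which is the date termination becomes effective.

2020-05-17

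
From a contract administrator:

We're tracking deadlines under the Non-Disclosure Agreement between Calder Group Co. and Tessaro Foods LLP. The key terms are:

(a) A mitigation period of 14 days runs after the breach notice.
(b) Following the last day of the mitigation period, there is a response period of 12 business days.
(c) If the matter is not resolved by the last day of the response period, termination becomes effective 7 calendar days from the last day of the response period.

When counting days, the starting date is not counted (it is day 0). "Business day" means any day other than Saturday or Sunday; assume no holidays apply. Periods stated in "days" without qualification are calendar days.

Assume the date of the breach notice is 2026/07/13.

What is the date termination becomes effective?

2026/08/19

The last day of the mitigation period: 14 calendar days after 2026/07/13 is 2026/07/27.
The last day of the response period: counting 12 business days from Monday, 2026/07/27 (Jul 28, Jul 29, Jul 30, Jul 31, …, Aug 10, Aug 11, Aug 12, skipping weekends) reaches Wednesday, 2026/08/12.
The date termination becomes effective: 2026/08/12 + 7 days = 2026/08/19.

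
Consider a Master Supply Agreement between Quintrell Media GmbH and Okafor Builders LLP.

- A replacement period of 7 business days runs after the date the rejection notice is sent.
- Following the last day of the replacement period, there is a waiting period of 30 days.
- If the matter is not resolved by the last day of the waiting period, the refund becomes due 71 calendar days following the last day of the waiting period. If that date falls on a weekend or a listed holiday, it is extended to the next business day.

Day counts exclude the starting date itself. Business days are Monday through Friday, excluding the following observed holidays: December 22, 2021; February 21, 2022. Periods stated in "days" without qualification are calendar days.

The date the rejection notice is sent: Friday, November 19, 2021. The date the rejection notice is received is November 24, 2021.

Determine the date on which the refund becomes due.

The last day of the replacement period: counting 7 business days from Friday, November 19, 2021 (Nov 22, Nov 23, Nov 24, Nov 25, Nov 26, Nov 29, Nov 30, skipping weekends) reaches Tuesday, November 30, 2021.
Adding 30 calendar days to November 30, 2021 gives December 30, 2021, which is the last day of the waiting period.
Adding 71 calendar days to December 30, 2021 gives March 11, 2022, which is the date on which the refund becomes due. March 11, 2022 is a Friday and is not a listed holiday, so no roll-forward applies.

March 11, 2022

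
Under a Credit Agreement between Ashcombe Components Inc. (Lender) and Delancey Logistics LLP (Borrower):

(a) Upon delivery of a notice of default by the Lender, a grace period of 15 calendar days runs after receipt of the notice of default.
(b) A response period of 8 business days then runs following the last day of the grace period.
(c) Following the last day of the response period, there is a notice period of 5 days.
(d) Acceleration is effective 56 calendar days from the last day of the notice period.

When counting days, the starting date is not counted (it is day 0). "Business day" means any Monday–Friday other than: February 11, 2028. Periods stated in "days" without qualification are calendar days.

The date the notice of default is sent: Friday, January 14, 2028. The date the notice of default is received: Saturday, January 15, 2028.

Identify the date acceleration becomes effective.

April 10, 2028

The last day of the grace period: 15 calendar days after January 15, 2028 is January 30, 2028.
The last day of the response period: 8 business days after Sunday, January 30, 2028, skipping weekends — Jan 31, Feb 1, Feb 2, Feb 3, Feb 4, Feb 7, Feb 8, Feb 9 — lands on Wednesday, February 9, 2028.
The last day of the notice period: 5 calendar days after February 9, 2028 is February 14, 2028.
Adding 56 calendar days to February 14, 2028 gives April 10, 2028, which is the date acceleration becomes effective.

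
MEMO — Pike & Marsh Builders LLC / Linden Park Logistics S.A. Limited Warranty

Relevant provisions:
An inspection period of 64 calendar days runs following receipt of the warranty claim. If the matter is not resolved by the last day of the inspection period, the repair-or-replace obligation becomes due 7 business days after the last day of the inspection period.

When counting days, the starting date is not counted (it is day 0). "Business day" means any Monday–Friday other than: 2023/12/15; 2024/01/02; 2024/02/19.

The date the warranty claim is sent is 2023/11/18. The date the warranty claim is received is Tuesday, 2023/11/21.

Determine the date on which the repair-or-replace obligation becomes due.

The last day of the inspection period: 64 calendar days after 2023/11/21 is 2024/01/24.
The date on which the repair-or-replace obligation becomes due: 7 business days after Wednesday, 2024/01/24, skipping weekends — Jan 25, Jan 26, Jan 29, Jan 30, Jan 31, Feb 1, Feb 2 — lands on Friday, 2024/02/02.

2024/02/02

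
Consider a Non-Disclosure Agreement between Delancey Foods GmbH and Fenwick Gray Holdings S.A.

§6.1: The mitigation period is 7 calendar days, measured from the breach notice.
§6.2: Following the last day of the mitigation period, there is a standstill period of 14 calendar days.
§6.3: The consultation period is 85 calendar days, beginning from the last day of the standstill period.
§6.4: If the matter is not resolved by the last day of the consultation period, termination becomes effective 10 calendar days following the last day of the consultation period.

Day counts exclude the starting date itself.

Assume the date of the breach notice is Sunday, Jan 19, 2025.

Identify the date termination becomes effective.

The last day of the mitigation period: 7 calendar days after Jan 19, 2025 is Jan 26, 2025.
The last day of the standstill period: 14 calendar days after Jan 26, 2025 is Feb 9, 2025.
The last day of the consultation period: 85 calendar days after Feb 9, 2025 is May 5, 2025.
The date termination becomes effective: 10 calendar days after May 5, 2025 is May 15, 2025.

May 15, 2025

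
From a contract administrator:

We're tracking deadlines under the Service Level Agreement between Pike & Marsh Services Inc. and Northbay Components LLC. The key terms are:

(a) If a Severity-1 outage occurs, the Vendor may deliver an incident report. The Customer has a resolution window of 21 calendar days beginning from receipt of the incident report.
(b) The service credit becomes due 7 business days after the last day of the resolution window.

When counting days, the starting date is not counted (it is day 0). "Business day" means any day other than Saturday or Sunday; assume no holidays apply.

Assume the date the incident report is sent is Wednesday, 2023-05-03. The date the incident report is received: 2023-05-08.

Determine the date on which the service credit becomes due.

2023-06-07

Adding 21 calendar days to 2023-05-08 gives 2023-05-29, which is the last day of the resolution window.
The date on which the service credit becomes due: counting 7 business days from Monday, 2023-05-29 (May 30, May 31, Jun 1, Jun 2, Jun 5, Jun 6, Jun 7, skipping weekends) reaches Wednesday, 2023-06-07.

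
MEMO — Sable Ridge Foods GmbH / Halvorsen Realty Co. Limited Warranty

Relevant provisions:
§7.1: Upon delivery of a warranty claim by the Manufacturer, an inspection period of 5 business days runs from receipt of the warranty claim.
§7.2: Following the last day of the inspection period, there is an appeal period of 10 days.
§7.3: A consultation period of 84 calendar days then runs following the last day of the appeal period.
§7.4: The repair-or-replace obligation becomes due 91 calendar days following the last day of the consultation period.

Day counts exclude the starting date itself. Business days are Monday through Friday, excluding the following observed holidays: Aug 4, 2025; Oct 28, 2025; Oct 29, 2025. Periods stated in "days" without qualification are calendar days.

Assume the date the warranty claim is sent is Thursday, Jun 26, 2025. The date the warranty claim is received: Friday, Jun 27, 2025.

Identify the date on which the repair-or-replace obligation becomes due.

From Friday, Jun 27, 2025, 5 business days (Jun 30, Jul 1, Jul 2, Jul 3, Jul 4, skipping weekends) brings us to Friday, Jul 4, 2025, which is the last day of the inspection period.
The last day of the appeal period: 10 calendar days after Jul 4, 2025 is Jul 14, 2025.
The last day of the consultation period: 84 calendar days after Jul 14, 2025 is Oct 6, 2025.
Adding 91 calendar days to Oct 6, 2025 gives Jan 5, 2026, which is the date on which the repair-or-replace obligation becomes due.

Jan 5, 2026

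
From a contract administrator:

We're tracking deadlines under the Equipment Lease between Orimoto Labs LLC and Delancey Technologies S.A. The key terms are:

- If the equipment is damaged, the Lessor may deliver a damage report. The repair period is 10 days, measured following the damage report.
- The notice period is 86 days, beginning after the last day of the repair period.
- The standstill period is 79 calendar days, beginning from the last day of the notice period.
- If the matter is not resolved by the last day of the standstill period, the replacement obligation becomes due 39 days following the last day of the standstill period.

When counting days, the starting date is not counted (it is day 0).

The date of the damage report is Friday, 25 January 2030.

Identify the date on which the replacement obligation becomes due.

27 August 2030

Adding 10 calendar days to 25 January 2030 gives 4 February 2030, which is the last day of the repair period.
The last day of the notice period: 86 calendar days after 4 February 2030 is 1 May 2030.
Adding 79 calendar days to 1 May 2030 gives 19 July 2030, which is the last day of the standstill period.
The date on which the replacement obligation becomes due: 39 calendar days after 19 July 2030 is 27 August 2030.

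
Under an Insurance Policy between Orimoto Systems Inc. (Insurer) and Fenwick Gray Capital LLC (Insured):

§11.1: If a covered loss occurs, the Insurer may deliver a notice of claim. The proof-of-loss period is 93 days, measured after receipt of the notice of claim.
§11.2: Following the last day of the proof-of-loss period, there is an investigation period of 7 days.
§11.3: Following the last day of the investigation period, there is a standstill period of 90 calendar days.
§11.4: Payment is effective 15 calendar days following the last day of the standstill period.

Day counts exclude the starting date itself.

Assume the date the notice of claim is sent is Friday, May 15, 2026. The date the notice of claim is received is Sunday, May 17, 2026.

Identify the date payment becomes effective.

Adding 93 calendar days to May 17, 2026 gives August 18, 2026, which is the last day of the proof-of-loss period.
The last day of the investigation period: August 18, 2026 + 7 days = August 25, 2026.
Adding 90 calendar days to August 25, 2026 gives November 23, 2026, which is the last day of the standstill period.
The date payment becomes effective: 15 calendar days after November 23, 2026 is December 8, 2026.

December 8, 2026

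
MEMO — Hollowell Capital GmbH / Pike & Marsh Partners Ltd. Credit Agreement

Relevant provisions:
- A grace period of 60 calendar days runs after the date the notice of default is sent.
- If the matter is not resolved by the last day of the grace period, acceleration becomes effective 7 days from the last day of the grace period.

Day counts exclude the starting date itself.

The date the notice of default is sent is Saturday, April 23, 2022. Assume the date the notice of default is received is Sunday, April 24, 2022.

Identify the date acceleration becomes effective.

June 29, 2022

The last day of the grace period: April 23, 2022 + 60 days = June 22, 2022.
Adding 7 calendar days to June 22, 2022 gives June 29, 2022, which is the date acceleration becomes effective.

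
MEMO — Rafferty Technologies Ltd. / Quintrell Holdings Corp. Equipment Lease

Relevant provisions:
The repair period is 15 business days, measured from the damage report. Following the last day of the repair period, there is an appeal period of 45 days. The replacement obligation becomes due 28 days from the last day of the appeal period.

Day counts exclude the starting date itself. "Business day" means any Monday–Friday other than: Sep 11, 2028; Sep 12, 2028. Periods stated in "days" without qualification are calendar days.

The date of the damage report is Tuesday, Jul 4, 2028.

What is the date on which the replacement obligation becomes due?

From Tuesday, Jul 4, 2028, 15 business days (Jul 5, Jul 6, Jul 7, Jul 10, …, Jul 21, Jul 24, Jul 25, skipping weekends) brings us to Tuesday, Jul 25, 2028, which is the last day of the repair period.
The last day of the appeal period: 45 calendar days after Jul 25, 2028 is Sep 8, 2028.
The date on which the replacement obligation becomes due: Sep 8, 2028 + 28 days = Oct 6, 2028.

Oct 6, 2028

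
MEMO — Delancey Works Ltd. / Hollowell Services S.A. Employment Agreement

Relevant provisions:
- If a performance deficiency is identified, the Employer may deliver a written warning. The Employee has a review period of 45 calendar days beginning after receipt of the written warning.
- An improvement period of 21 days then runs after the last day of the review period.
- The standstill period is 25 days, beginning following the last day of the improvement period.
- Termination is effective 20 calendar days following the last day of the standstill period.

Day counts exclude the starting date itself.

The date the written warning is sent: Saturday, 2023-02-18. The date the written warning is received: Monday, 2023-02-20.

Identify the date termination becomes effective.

2023-06-11

The last day of the review period: 2023-02-20 + 45 days = 2023-04-06.
Adding 21 calendar days to 2023-04-06 gives 2023-04-27, which is the last day of the improvement period.
The last day of the standstill period: 2023-04-27 + 25 days = 2023-05-22.
The date termination becomes effective: 20 calendar days after 2023-05-22 is 2023-06-11.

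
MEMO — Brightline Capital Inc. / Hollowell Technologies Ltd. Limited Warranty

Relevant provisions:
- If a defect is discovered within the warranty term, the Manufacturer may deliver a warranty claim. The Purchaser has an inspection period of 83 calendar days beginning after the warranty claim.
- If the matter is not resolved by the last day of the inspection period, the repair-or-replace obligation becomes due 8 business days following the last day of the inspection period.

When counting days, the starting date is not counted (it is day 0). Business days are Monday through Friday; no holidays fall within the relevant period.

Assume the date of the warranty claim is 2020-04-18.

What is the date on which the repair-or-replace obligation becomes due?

The last day of the inspection period: 83 calendar days after 2020-04-18 is 2020-07-10.
The date on which the repair-or-replace obligation becomes due: counting 8 business days from Friday, 2020-07-10 (Jul 13, Jul 14, Jul 15, Jul 16, Jul 17, Jul 20, Jul 21, Jul 22, skipping weekends) reaches Wednesday, 2020-07-22.

2020-07-22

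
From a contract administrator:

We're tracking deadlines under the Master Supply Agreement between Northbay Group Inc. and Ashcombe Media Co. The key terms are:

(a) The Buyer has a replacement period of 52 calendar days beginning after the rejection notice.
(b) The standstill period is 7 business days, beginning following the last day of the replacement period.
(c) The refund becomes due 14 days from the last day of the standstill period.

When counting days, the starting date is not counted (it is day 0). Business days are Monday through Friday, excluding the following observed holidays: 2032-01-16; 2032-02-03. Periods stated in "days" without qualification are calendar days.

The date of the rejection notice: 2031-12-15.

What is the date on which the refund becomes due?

The last day of the replacement period: 2031-12-15 + 52 days = 2032-02-05.
The last day of the standstill period: 7 business days after Thursday, 2032-02-05, skipping weekends — Feb 6, Feb 9, Feb 10, Feb 11, Feb 12, Feb 13, Feb 16 — lands on Monday, 2032-02-16.
Adding 14 calendar days to 2032-02-16 gives 2032-03-01, which is the date on which the refund becomes due.

2032-03-01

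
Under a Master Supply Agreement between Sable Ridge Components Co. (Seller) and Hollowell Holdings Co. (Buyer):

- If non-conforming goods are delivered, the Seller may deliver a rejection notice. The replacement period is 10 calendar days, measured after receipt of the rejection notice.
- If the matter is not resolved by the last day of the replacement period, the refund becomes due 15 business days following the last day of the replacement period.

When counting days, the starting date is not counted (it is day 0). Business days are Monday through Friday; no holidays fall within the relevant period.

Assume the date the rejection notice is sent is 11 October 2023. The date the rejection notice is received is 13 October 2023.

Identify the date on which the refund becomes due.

13 November 2023

Adding 10 calendar days to 13 October 2023 gives 23 October 2023, which is the last day of the replacement period.
The date on which the refund becomes due: 15 business days after Monday, 23 October 2023, skipping weekends — Oct 24, Oct 25, Oct 26, Oct 27, …, Nov 9, Nov 10, Nov 13 — lands on Monday, 13 November 2023.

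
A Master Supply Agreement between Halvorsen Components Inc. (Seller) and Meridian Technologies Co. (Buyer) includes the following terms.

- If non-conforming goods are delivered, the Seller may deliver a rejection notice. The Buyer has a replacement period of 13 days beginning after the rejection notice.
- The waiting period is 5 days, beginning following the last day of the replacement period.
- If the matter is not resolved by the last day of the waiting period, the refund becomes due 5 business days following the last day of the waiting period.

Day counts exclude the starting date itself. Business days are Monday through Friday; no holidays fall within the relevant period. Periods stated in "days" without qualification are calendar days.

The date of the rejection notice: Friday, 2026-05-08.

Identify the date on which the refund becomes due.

Adding 13 calendar days to 2026-05-08 gives 2026-05-21, which is the last day of the replacement period.
The last day of the waiting period: 5 calendar days after 2026-05-21 is 2026-05-26.
The date on which the refund becomes due: counting 5 business days from Tuesday, 2026-05-26 (May 27, May 28, May 29, Jun 1, Jun 2, skipping weekends) reaches Tuesday, 2026-06-02.

2026-06-02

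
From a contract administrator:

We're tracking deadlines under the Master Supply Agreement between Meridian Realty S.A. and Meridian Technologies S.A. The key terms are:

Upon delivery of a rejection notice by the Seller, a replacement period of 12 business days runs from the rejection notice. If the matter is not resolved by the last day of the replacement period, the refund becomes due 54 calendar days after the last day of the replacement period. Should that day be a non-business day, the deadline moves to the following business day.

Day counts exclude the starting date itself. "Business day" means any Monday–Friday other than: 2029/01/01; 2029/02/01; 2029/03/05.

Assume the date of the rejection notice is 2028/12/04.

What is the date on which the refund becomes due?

The last day of the replacement period: 12 business days after Monday, 2028/12/04, skipping weekends — Dec 5, Dec 6, Dec 7, Dec 8, …, Dec 18, Dec 19, Dec 20 — lands on Wednesday, 2028/12/20.
The date on which the refund becomes due: 2028/12/20 + 54 days = 2029/02/12. 2029/02/12 is a Monday and is not a listed holiday, so no roll-forward applies.

2029/02/12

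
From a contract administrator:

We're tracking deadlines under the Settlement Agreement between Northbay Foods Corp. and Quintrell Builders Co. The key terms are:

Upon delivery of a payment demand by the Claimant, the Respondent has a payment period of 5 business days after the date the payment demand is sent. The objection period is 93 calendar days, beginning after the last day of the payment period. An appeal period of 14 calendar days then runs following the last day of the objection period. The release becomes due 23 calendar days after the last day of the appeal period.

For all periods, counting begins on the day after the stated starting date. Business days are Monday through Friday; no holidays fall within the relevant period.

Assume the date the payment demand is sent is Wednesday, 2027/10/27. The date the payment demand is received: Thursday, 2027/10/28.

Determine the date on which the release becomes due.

2028/03/12

The last day of the payment period: 5 business days after Wednesday, 2027/10/27, skipping weekends — Oct 28, Oct 29, Nov 1, Nov 2, Nov 3 — lands on Wednesday, 2027/11/03.
The last day of the objection period: 93 calendar days after 2027/11/03 is 2028/02/04.
The last day of the appeal period: 14 calendar days after 2028/02/04 is 2028/02/18.
The date on which the release becomes due: 2028/02/18 + 23 days = 2028/03/12.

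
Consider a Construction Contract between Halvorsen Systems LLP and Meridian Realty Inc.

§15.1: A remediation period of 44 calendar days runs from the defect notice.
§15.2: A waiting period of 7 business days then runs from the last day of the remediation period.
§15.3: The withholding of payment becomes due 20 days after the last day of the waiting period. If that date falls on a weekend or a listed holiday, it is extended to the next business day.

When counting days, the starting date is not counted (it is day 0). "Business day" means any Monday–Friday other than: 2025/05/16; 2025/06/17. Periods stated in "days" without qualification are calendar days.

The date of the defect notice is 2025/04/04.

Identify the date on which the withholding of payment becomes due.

The last day of the remediation period: 44 calendar days after 2025/04/04 is 2025/05/18.
The last day of the waiting period: counting 7 business days from Sunday, 2025/05/18 (May 19, May 20, May 21, May 22, May 23, May 26, May 27, skipping weekends) reaches Tuesday, 2025/05/27.
Adding 20 calendar days to 2025/05/27 gives 2025/06/16, which is the date on which the withholding of payment becomes due. 2025/06/16 is a Monday and is not a listed holiday, so no roll-forward applies.

2025/06/16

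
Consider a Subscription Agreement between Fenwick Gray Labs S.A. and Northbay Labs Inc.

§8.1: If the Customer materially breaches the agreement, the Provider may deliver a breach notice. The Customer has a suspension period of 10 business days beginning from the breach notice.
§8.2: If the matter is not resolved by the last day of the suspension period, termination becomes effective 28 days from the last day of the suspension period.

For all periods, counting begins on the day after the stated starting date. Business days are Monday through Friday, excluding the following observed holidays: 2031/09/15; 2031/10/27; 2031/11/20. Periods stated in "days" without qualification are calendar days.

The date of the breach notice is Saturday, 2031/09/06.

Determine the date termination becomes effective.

The last day of the suspension period: 10 business days after Saturday, 2031/09/06, skipping weekends and the listed holiday on Sep 15 — Sep 8, Sep 9, Sep 10, Sep 11, Sep 12, Sep 16, Sep 17, Sep 18, Sep 19, Sep 22 — lands on Monday, 2031/09/22.
The date termination becomes effective: 2031/09/22 + 28 days = 2031/10/20.

2031/10/20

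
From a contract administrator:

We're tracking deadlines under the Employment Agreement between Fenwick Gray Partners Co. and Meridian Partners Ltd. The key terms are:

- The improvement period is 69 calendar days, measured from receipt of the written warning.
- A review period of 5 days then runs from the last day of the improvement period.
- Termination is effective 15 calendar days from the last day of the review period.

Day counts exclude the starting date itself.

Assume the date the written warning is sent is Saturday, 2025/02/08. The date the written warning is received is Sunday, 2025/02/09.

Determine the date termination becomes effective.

2025/05/09

The last day of the improvement period: 69 calendar days after 2025/02/09 is 2025/04/19.
The last day of the review period: 2025/04/19 + 5 days = 2025/04/24.
The date termination becomes effective: 15 calendar days after 2025/04/24 is 2025/05/09.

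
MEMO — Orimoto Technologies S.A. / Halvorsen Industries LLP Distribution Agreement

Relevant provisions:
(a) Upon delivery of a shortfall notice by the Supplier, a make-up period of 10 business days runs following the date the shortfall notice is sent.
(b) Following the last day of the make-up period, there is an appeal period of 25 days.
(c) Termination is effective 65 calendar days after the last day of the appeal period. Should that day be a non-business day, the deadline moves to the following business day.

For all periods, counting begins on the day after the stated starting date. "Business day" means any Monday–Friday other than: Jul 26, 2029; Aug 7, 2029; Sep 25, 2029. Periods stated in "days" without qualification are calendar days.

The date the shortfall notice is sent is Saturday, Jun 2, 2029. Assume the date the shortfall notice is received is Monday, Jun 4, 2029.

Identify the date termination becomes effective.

Sep 13, 2029

The last day of the make-up period: 10 business days after Saturday, Jun 2, 2029, skipping weekends — Jun 4, Jun 5, Jun 6, Jun 7, Jun 8, Jun 11, Jun 12, Jun 13, Jun 14, Jun 15 — lands on Friday, Jun 15, 2029.
The last day of the appeal period: 25 calendar days after Jun 15, 2029 is Jul 10, 2029.
The date termination becomes effective: 65 calendar days after Jul 10, 2029 is Sep 13, 2029. Sep 13, 2029 is a Thursday and is not a listed holiday, so no roll-forward applies.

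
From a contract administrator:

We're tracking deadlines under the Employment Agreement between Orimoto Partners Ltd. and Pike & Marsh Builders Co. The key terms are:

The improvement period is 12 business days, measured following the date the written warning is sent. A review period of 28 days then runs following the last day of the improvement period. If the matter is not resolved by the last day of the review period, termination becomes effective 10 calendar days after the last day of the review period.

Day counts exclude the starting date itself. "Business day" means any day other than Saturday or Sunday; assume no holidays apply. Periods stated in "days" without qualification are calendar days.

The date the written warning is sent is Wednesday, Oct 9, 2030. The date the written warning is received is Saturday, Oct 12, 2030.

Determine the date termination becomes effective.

The last day of the improvement period: counting 12 business days from Wednesday, Oct 9, 2030 (Oct 10, Oct 11, Oct 14, Oct 15, …, Oct 23, Oct 24, Oct 25, skipping weekends) reaches Friday, Oct 25, 2030.
Adding 28 calendar days to Oct 25, 2030 gives Nov 22, 2030, which is the last day of the review period.
The date termination becomes effective: Nov 22, 2030 + 10 days = Dec 2, 2030.

Dec 2, 2030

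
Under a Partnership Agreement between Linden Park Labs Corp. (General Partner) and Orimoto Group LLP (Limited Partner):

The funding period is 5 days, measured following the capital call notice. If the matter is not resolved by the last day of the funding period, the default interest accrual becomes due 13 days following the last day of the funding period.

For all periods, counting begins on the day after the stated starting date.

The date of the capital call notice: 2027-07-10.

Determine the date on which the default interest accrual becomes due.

2027-07-28

The last day of the funding period: 5 calendar days after 2027-07-10 is 2027-07-15.
Adding 13 calendar days to 2027-07-15 gives 2027-07-28, which is the date on which the default interest accrual becomes due.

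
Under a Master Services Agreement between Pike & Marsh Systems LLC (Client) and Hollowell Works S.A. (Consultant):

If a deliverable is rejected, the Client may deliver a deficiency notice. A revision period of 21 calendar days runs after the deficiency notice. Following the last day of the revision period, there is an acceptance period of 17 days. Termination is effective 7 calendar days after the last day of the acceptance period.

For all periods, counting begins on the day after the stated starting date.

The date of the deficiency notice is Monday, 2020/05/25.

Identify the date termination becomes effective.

The last day of the revision period: 21 calendar days after 2020/05/25 is 2020/06/15.
The last day of the acceptance period: 2020/06/15 + 17 days = 2020/07/02.
Adding 7 calendar days to 2020/07/02 gives 2020/07/09, which is the date termination becomes effective.

2020/07/09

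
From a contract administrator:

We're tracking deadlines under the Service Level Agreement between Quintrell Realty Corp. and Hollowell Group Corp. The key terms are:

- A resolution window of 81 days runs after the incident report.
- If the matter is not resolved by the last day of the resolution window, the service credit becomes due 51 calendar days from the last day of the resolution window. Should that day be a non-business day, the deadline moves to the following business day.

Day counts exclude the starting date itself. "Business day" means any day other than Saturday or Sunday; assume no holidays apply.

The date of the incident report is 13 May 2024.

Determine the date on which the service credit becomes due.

The last day of the resolution window: 13 May 2024 + 81 days = 2 August 2024.
Adding 51 calendar days to 2 August 2024 gives 22 September 2024, which is the date on which the service credit becomes due. That falls on a Sunday, so it rolls to the next business day, Monday, 23 September 2024.

23 September 2024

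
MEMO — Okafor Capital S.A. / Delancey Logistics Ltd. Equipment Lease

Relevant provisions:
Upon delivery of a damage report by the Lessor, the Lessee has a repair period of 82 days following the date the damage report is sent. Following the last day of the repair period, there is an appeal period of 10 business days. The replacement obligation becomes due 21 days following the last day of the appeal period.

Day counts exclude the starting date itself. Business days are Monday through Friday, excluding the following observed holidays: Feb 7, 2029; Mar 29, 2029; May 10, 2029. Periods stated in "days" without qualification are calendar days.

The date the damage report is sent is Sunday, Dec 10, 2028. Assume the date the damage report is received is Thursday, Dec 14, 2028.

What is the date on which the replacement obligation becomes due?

Apr 6, 2029

The last day of the repair period: 82 calendar days after Dec 10, 2028 is Mar 2, 2029.
The last day of the appeal period: counting 10 business days from Friday, Mar 2, 2029 (Mar 5, Mar 6, Mar 7, Mar 8, Mar 9, Mar 12, Mar 13, Mar 14, Mar 15, Mar 16, skipping weekends) reaches Friday, Mar 16, 2029.
The date on which the replacement obligation becomes due: 21 calendar days after Mar 16, 2029 is Apr 6, 2029.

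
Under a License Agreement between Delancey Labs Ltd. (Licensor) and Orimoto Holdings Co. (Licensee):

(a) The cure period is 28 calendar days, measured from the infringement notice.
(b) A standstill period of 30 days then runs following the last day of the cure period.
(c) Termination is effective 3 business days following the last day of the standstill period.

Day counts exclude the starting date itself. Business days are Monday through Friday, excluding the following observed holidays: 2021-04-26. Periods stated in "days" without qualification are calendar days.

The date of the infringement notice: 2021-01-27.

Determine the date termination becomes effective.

2021-03-31

Adding 28 calendar days to 2021-01-27 gives 2021-02-24, which is the last day of the cure period.
Adding 30 calendar days to 2021-02-24 gives 2021-03-26, which is the last day of the standstill period.
From Friday, 2021-03-26, 3 business days (Mar 29, Mar 30, Mar 31, skipping weekends) brings us to Wednesday, 2021-03-31, which is the date termination becomes effective.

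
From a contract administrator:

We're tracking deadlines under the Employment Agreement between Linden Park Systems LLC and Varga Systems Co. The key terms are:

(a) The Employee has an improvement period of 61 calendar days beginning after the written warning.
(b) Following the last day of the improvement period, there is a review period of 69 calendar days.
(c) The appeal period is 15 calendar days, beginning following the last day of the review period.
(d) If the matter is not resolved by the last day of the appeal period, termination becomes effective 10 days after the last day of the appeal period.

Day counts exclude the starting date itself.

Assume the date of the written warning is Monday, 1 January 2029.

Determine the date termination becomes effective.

5 June 2029

Adding 61 calendar days to 1 January 2029 gives 3 March 2029, which is the last day of the improvement period.
The last day of the review period: 3 March 2029 + 69 days = 11 May 2029.
The last day of the appeal period: 15 calendar days after 11 May 2029 is 26 May 2029.
Adding 10 calendar days to 26 May 2029 gives 5 June 2029, which is the date termination becomes effective.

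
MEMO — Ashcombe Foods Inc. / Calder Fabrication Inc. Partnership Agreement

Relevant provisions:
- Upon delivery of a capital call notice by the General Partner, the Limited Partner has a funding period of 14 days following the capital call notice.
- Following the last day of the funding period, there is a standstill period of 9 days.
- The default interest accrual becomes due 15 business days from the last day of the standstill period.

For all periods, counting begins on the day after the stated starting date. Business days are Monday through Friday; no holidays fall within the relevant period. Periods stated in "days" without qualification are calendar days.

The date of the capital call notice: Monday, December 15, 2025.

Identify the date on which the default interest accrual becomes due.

Adding 14 calendar days to December 15, 2025 gives December 29, 2025, which is the last day of the funding period.
Adding 9 calendar days to December 29, 2025 gives January 7, 2026, which is the last day of the standstill period.
The date on which the default interest accrual becomes due: counting 15 business days from Wednesday, January 7, 2026 (Jan 8, Jan 9, Jan 12, Jan 13, …, Jan 26, Jan 27, Jan 28, skipping weekends) reaches Wednesday, January 28, 2026.

January 28, 2026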